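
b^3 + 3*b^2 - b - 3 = (b - 1)*(b + 1)*(b + 3)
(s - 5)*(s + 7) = s^2 + 2*s - 35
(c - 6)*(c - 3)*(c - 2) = c^3 - 11*c^2 + 36*c - 36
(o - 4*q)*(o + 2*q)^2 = o^3 - 12*o*q^2 - 16*q^3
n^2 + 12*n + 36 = (n + 6)^2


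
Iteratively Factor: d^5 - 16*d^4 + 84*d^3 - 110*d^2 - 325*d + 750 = (d - 5)*(d^4 - 11*d^3 + 29*d^2 + 35*d - 150) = (d - 5)^2*(d^3 - 6*d^2 - d + 30) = (d - 5)^2*(d - 3)*(d^2 - 3*d - 10) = (d - 5)^3*(d - 3)*(d + 2)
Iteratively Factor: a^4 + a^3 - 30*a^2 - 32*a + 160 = (a + 4)*(a^3 - 3*a^2 - 18*a + 40) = (a + 4)^2*(a^2 - 7*a + 10) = (a - 5)*(a + 4)^2*(a - 2)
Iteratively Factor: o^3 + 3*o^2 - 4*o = (o + 4)*(o^2 - o) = o*(o + 4)*(o - 1)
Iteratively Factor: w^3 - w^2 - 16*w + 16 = (w - 1)*(w^2 - 16) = (w - 4)*(w - 1)*(w + 4)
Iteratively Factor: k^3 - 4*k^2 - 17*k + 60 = (k + 4)*(k^2 - 8*k + 15) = (k - 5)*(k + 4)*(k - 3)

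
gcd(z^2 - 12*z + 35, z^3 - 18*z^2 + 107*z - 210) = z^2 - 12*z + 35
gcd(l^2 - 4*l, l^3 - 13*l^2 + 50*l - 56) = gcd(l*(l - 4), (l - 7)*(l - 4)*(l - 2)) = l - 4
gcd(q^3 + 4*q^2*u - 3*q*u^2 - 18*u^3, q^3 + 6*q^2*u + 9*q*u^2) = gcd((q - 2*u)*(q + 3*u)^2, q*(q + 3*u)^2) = q^2 + 6*q*u + 9*u^2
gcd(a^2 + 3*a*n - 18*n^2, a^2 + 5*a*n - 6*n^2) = a + 6*n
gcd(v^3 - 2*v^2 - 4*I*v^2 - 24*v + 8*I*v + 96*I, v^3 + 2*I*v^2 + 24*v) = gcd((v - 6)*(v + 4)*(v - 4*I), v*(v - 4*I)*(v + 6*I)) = v - 4*I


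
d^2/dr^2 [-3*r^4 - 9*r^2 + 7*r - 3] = -36*r^2 - 18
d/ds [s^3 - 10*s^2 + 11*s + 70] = 3*s^2 - 20*s + 11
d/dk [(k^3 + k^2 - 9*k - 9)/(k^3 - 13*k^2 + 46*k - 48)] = 2*(-7*k^2 + 13*k + 47)/(k^4 - 20*k^3 + 132*k^2 - 320*k + 256)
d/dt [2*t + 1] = 2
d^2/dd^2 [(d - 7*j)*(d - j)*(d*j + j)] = 2*j*(3*d - 8*j + 1)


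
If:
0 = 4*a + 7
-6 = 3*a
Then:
No Solution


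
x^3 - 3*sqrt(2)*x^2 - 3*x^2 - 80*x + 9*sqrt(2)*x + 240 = (x - 3)*(x - 8*sqrt(2))*(x + 5*sqrt(2))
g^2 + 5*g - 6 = (g - 1)*(g + 6)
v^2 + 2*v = v*(v + 2)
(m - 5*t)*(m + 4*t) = m^2 - m*t - 20*t^2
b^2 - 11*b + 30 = (b - 6)*(b - 5)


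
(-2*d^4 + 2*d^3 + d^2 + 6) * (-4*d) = 8*d^5 - 8*d^4 - 4*d^3 - 24*d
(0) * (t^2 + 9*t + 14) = 0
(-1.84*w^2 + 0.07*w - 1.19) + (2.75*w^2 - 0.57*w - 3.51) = 0.91*w^2 - 0.5*w - 4.7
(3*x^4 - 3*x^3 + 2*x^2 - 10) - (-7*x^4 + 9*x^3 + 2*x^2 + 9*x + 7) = 10*x^4 - 12*x^3 - 9*x - 17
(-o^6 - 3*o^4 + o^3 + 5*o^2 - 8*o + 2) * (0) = 0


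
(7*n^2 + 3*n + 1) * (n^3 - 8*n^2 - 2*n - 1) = 7*n^5 - 53*n^4 - 37*n^3 - 21*n^2 - 5*n - 1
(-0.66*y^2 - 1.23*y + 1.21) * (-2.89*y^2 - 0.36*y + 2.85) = 1.9074*y^4 + 3.7923*y^3 - 4.9351*y^2 - 3.9411*y + 3.4485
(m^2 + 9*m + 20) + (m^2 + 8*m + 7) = 2*m^2 + 17*m + 27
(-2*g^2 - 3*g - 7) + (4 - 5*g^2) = -7*g^2 - 3*g - 3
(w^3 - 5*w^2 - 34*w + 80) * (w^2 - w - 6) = w^5 - 6*w^4 - 35*w^3 + 144*w^2 + 124*w - 480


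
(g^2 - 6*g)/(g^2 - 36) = g/(g + 6)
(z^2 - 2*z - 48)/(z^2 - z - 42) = (z - 8)/(z - 7)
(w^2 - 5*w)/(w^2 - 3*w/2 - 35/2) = 2*w/(2*w + 7)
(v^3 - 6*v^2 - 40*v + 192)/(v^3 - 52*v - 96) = (v - 4)/(v + 2)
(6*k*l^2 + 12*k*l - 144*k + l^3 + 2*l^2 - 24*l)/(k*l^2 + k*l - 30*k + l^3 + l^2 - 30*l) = (6*k*l - 24*k + l^2 - 4*l)/(k*l - 5*k + l^2 - 5*l)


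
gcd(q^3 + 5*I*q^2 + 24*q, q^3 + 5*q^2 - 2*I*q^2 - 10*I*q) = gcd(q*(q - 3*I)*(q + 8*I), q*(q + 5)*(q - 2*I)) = q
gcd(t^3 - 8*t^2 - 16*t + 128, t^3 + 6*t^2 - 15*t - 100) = t - 4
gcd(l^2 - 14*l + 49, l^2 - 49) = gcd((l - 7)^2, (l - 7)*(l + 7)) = l - 7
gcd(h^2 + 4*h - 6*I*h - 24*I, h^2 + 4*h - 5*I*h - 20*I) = h + 4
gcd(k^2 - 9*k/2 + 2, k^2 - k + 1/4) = k - 1/2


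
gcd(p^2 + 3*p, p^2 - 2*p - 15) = p + 3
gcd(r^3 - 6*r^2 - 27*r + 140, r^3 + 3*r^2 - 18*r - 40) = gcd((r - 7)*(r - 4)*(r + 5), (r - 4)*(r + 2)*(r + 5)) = r^2 + r - 20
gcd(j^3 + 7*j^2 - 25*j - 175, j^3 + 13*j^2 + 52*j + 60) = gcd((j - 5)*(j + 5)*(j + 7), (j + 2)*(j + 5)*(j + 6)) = j + 5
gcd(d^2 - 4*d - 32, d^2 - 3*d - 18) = 1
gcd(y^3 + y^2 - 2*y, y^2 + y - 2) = y^2 + y - 2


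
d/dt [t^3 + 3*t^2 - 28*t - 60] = 3*t^2 + 6*t - 28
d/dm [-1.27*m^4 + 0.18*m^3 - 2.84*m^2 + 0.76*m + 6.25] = -5.08*m^3 + 0.54*m^2 - 5.68*m + 0.76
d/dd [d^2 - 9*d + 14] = 2*d - 9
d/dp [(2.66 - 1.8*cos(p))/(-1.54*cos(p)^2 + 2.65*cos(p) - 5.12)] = (2.772*cos(p)^2 - 8.1928*cos(p) - 2.167)*sin(p)/(2.3716*cos(p)^4 - 8.162*cos(p)^3 + 22.7921*cos(p)^2 - 27.136*cos(p) + 26.2144)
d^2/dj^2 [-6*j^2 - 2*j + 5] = -12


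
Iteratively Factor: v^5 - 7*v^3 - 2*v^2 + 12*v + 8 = (v - 2)*(v^4 + 2*v^3 - 3*v^2 - 8*v - 4) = (v - 2)^2*(v^3 + 4*v^2 + 5*v + 2) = (v - 2)^2*(v + 1)*(v^2 + 3*v + 2) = (v - 2)^2*(v + 1)^2*(v + 2)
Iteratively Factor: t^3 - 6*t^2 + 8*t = (t)*(t^2 - 6*t + 8) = t*(t - 2)*(t - 4)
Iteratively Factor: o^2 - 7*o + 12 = (o - 3)*(o - 4)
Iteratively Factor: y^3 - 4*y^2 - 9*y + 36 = (y - 3)*(y^2 - y - 12) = (y - 3)*(y + 3)*(y - 4)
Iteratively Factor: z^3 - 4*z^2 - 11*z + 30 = (z + 3)*(z^2 - 7*z + 10) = (z - 5)*(z + 3)*(z - 2)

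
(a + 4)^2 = a^2 + 8*a + 16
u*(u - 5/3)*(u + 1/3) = u^3 - 4*u^2/3 - 5*u/9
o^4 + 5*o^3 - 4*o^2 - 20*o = o*(o - 2)*(o + 2)*(o + 5)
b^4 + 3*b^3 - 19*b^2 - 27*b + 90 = (b - 3)*(b - 2)*(b + 3)*(b + 5)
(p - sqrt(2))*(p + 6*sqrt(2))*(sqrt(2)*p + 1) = sqrt(2)*p^3 + 11*p^2 - 7*sqrt(2)*p - 12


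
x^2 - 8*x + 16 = (x - 4)^2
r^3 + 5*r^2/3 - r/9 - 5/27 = (r - 1/3)*(r + 1/3)*(r + 5/3)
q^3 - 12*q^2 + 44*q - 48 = (q - 6)*(q - 4)*(q - 2)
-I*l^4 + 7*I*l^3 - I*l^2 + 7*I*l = l*(l - 7)*(l - I)*(-I*l + 1)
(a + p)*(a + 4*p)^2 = a^3 + 9*a^2*p + 24*a*p^2 + 16*p^3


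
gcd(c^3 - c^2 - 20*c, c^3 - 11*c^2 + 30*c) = c^2 - 5*c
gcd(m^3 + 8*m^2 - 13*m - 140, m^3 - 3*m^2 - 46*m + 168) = m^2 + 3*m - 28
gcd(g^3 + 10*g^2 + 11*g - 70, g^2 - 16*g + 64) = 1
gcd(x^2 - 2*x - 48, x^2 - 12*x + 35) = 1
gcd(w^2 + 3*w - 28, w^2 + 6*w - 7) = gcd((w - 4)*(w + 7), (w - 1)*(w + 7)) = w + 7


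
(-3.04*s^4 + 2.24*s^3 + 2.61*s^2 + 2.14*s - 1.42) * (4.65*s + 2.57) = -14.136*s^5 + 2.6032*s^4 + 17.8933*s^3 + 16.6587*s^2 - 1.1032*s - 3.6494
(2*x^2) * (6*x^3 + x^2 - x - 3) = 12*x^5 + 2*x^4 - 2*x^3 - 6*x^2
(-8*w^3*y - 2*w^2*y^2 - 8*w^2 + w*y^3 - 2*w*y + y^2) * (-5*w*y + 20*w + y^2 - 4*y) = 40*w^4*y^2 - 160*w^4*y + 2*w^3*y^3 - 8*w^3*y^2 + 40*w^3*y - 160*w^3 - 7*w^2*y^4 + 28*w^2*y^3 + 2*w^2*y^2 - 8*w^2*y + w*y^5 - 4*w*y^4 - 7*w*y^3 + 28*w*y^2 + y^4 - 4*y^3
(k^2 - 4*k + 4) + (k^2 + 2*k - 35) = 2*k^2 - 2*k - 31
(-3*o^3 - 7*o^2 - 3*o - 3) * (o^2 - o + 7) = -3*o^5 - 4*o^4 - 17*o^3 - 49*o^2 - 18*o - 21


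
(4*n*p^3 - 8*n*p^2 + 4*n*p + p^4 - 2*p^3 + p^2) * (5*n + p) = 20*n^2*p^3 - 40*n^2*p^2 + 20*n^2*p + 9*n*p^4 - 18*n*p^3 + 9*n*p^2 + p^5 - 2*p^4 + p^3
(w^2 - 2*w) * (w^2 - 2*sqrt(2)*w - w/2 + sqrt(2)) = w^4 - 2*sqrt(2)*w^3 - 5*w^3/2 + w^2 + 5*sqrt(2)*w^2 - 2*sqrt(2)*w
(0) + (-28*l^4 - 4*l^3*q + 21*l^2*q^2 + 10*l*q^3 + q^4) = -28*l^4 - 4*l^3*q + 21*l^2*q^2 + 10*l*q^3 + q^4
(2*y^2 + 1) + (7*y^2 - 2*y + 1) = 9*y^2 - 2*y + 2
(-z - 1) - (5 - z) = -6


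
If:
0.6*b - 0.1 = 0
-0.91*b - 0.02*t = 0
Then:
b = 0.17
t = -7.58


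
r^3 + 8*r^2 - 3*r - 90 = (r - 3)*(r + 5)*(r + 6)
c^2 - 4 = (c - 2)*(c + 2)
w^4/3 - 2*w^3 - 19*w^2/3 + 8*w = w*(w/3 + 1)*(w - 8)*(w - 1)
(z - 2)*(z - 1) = z^2 - 3*z + 2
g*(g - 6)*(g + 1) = g^3 - 5*g^2 - 6*g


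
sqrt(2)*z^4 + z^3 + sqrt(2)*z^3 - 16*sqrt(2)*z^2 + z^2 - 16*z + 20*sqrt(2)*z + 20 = (z - 2)^2*(z + 5)*(sqrt(2)*z + 1)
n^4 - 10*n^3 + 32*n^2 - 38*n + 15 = (n - 5)*(n - 3)*(n - 1)^2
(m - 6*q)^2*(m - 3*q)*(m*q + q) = m^4*q - 15*m^3*q^2 + m^3*q + 72*m^2*q^3 - 15*m^2*q^2 - 108*m*q^4 + 72*m*q^3 - 108*q^4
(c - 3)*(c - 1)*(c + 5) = c^3 + c^2 - 17*c + 15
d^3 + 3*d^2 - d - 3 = (d - 1)*(d + 1)*(d + 3)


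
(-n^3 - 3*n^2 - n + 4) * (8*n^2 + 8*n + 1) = -8*n^5 - 32*n^4 - 33*n^3 + 21*n^2 + 31*n + 4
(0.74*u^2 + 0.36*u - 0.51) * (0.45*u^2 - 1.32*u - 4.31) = 0.333*u^4 - 0.8148*u^3 - 3.8941*u^2 - 0.8784*u + 2.1981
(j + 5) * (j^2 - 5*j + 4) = j^3 - 21*j + 20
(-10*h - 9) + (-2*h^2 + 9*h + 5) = -2*h^2 - h - 4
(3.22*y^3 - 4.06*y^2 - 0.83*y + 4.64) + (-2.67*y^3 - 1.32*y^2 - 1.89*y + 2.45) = 0.55*y^3 - 5.38*y^2 - 2.72*y + 7.09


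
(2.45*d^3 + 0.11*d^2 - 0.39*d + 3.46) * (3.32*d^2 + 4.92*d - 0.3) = 8.134*d^5 + 12.4192*d^4 - 1.4886*d^3 + 9.5354*d^2 + 17.1402*d - 1.038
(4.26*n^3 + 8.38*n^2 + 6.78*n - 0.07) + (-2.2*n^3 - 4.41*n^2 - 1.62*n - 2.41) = 2.06*n^3 + 3.97*n^2 + 5.16*n - 2.48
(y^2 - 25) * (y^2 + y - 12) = y^4 + y^3 - 37*y^2 - 25*y + 300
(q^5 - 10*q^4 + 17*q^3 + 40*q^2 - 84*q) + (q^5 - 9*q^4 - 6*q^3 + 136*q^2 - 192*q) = 2*q^5 - 19*q^4 + 11*q^3 + 176*q^2 - 276*q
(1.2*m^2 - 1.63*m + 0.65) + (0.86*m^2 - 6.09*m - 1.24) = 2.06*m^2 - 7.72*m - 0.59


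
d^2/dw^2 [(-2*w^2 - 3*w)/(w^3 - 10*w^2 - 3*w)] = 2*(-2*w^3 - 9*w^2 + 72*w - 249)/(w^6 - 30*w^5 + 291*w^4 - 820*w^3 - 873*w^2 - 270*w - 27)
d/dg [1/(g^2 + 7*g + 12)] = (-2*g - 7)/(g^2 + 7*g + 12)^2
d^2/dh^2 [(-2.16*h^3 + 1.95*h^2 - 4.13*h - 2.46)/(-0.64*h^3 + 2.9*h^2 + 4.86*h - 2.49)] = (-1.77635683940025e-15*h^7 + 6.42048*h^6 + 50.460672*h^5 - 111.59808*h^4 + 253.809616*h^3 - 242.076564*h^2 + 443.79558*h + 227.512926)/(0.262144*h^9 - 3.56352*h^8 + 10.175232*h^7 + 32.791672*h^6 - 104.996808*h^5 - 189.137196*h^4 + 107.677296*h^3 + 122.497542*h^2 - 90.397458*h + 15.438249)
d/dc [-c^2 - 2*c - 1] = -2*c - 2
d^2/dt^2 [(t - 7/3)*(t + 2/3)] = 2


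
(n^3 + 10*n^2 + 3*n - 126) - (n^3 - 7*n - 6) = 10*n^2 + 10*n - 120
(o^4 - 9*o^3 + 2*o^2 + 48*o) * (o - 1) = o^5 - 10*o^4 + 11*o^3 + 46*o^2 - 48*o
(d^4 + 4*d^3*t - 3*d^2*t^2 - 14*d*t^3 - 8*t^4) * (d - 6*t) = d^5 - 2*d^4*t - 27*d^3*t^2 + 4*d^2*t^3 + 76*d*t^4 + 48*t^5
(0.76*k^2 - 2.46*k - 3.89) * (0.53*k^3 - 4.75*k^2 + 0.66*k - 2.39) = 0.4028*k^5 - 4.9138*k^4 + 10.1249*k^3 + 15.0375*k^2 + 3.312*k + 9.2971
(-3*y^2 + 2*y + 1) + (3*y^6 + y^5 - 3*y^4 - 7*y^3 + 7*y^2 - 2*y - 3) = 3*y^6 + y^5 - 3*y^4 - 7*y^3 + 4*y^2 - 2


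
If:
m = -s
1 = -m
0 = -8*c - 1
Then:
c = -1/8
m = -1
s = 1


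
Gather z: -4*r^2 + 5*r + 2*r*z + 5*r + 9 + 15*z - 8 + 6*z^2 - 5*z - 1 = -4*r^2 + 10*r + 6*z^2 + z*(2*r + 10)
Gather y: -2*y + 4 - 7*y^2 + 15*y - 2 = -7*y^2 + 13*y + 2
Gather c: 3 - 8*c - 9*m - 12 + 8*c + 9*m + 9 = 0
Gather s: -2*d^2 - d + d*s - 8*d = -2*d^2 + d*s - 9*d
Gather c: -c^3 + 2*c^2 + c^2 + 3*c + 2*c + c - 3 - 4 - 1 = -c^3 + 3*c^2 + 6*c - 8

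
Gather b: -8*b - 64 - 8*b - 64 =-16*b - 128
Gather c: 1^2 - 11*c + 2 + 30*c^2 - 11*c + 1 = 30*c^2 - 22*c + 4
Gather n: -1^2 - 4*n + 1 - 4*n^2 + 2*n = -4*n^2 - 2*n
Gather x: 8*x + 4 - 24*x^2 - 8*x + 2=6 - 24*x^2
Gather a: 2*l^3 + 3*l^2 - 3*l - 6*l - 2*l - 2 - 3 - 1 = 2*l^3 + 3*l^2 - 11*l - 6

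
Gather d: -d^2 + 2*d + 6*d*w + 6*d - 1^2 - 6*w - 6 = -d^2 + d*(6*w + 8) - 6*w - 7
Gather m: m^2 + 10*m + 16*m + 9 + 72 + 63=m^2 + 26*m + 144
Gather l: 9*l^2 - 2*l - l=9*l^2 - 3*l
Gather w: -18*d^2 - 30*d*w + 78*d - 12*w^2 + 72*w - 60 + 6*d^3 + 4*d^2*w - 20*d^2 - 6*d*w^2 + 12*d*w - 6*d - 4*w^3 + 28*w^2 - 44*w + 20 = 6*d^3 - 38*d^2 + 72*d - 4*w^3 + w^2*(16 - 6*d) + w*(4*d^2 - 18*d + 28) - 40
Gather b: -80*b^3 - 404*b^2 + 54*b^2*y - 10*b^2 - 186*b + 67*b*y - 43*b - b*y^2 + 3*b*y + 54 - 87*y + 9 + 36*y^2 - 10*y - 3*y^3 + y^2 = -80*b^3 + b^2*(54*y - 414) + b*(-y^2 + 70*y - 229) - 3*y^3 + 37*y^2 - 97*y + 63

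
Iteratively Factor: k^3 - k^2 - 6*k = (k + 2)*(k^2 - 3*k) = (k - 3)*(k + 2)*(k)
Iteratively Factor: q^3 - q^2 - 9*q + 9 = (q + 3)*(q^2 - 4*q + 3) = (q - 1)*(q + 3)*(q - 3)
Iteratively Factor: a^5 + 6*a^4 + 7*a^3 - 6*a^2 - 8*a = (a + 4)*(a^4 + 2*a^3 - a^2 - 2*a) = (a + 1)*(a + 4)*(a^3 + a^2 - 2*a) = a*(a + 1)*(a + 4)*(a^2 + a - 2) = a*(a + 1)*(a + 2)*(a + 4)*(a - 1)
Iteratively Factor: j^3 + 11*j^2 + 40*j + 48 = (j + 4)*(j^2 + 7*j + 12) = (j + 3)*(j + 4)*(j + 4)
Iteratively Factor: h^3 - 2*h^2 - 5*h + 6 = (h - 3)*(h^2 + h - 2) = (h - 3)*(h + 2)*(h - 1)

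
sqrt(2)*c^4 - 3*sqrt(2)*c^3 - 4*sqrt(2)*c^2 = c^2*(c - 4)*(sqrt(2)*c + sqrt(2))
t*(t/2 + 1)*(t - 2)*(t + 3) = t^4/2 + 3*t^3/2 - 2*t^2 - 6*t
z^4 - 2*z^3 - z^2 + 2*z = z*(z - 2)*(z - 1)*(z + 1)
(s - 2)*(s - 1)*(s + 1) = s^3 - 2*s^2 - s + 2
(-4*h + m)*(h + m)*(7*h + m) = -28*h^3 - 25*h^2*m + 4*h*m^2 + m^3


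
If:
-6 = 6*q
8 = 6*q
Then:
No Solution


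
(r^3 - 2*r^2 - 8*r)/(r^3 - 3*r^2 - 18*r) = (-r^2 + 2*r + 8)/(-r^2 + 3*r + 18)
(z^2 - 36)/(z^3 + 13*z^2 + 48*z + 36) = (z - 6)/(z^2 + 7*z + 6)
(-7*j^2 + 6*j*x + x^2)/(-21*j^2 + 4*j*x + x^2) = (-j + x)/(-3*j + x)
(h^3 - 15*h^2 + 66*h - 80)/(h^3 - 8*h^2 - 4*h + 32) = (h - 5)/(h + 2)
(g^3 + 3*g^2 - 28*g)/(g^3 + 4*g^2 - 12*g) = (g^2 + 3*g - 28)/(g^2 + 4*g - 12)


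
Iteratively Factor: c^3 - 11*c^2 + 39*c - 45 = (c - 3)*(c^2 - 8*c + 15) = (c - 3)^2*(c - 5)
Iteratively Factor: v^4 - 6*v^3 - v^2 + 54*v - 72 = (v - 3)*(v^3 - 3*v^2 - 10*v + 24) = (v - 4)*(v - 3)*(v^2 + v - 6) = (v - 4)*(v - 3)*(v + 3)*(v - 2)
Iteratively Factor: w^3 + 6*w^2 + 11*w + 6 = (w + 1)*(w^2 + 5*w + 6) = (w + 1)*(w + 2)*(w + 3)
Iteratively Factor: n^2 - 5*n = (n)*(n - 5)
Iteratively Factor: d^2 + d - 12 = (d + 4)*(d - 3)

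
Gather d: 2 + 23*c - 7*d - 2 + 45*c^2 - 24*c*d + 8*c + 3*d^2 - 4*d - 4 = 45*c^2 + 31*c + 3*d^2 + d*(-24*c - 11) - 4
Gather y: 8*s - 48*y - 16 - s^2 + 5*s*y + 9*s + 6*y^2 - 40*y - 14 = -s^2 + 17*s + 6*y^2 + y*(5*s - 88) - 30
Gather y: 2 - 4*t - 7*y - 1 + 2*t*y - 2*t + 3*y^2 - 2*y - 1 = -6*t + 3*y^2 + y*(2*t - 9)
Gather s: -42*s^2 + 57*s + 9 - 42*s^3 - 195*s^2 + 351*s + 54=-42*s^3 - 237*s^2 + 408*s + 63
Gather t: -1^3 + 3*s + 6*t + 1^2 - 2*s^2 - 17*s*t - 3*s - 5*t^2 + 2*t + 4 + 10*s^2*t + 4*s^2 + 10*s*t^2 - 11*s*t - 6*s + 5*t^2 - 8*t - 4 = 2*s^2 + 10*s*t^2 - 6*s + t*(10*s^2 - 28*s)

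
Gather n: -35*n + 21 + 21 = 42 - 35*n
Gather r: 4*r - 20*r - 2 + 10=8 - 16*r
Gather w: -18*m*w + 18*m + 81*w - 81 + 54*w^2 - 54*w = 18*m + 54*w^2 + w*(27 - 18*m) - 81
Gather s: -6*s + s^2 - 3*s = s^2 - 9*s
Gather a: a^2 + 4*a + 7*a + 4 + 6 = a^2 + 11*a + 10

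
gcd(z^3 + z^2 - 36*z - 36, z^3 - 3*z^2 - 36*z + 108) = z^2 - 36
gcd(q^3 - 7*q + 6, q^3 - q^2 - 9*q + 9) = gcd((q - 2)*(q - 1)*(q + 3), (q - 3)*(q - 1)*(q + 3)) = q^2 + 2*q - 3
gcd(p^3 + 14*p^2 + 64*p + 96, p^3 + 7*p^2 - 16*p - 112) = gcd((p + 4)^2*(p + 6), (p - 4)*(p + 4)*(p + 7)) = p + 4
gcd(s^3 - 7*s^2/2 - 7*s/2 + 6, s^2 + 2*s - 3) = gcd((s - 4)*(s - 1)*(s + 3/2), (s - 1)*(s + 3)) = s - 1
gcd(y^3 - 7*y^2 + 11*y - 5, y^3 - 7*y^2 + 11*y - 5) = y^3 - 7*y^2 + 11*y - 5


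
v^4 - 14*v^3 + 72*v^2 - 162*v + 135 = (v - 5)*(v - 3)^3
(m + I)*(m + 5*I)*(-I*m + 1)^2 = -m^4 - 8*I*m^3 + 18*m^2 + 16*I*m - 5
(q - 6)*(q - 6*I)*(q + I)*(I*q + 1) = I*q^4 + 6*q^3 - 6*I*q^3 - 36*q^2 + I*q^2 + 6*q - 6*I*q - 36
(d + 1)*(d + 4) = d^2 + 5*d + 4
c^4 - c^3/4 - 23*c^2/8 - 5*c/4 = c*(c - 2)*(c + 1/2)*(c + 5/4)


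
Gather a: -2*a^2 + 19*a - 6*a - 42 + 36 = -2*a^2 + 13*a - 6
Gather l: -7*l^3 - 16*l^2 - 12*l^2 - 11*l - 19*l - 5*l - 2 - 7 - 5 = -7*l^3 - 28*l^2 - 35*l - 14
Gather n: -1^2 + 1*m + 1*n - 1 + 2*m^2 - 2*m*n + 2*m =2*m^2 + 3*m + n*(1 - 2*m) - 2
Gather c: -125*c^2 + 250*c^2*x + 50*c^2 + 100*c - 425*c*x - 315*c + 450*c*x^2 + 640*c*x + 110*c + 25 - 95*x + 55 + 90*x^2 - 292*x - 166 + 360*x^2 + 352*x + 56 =c^2*(250*x - 75) + c*(450*x^2 + 215*x - 105) + 450*x^2 - 35*x - 30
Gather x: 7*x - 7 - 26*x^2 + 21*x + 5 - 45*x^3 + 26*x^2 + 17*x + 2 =-45*x^3 + 45*x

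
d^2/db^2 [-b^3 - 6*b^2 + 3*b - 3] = -6*b - 12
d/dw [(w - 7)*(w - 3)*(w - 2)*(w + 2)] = 4*w^3 - 30*w^2 + 34*w + 40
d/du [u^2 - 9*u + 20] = 2*u - 9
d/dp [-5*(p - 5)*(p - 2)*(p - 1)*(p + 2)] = -20*p^3 + 90*p^2 - 10*p - 120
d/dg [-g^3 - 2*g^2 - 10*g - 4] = -3*g^2 - 4*g - 10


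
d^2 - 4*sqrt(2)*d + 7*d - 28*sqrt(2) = (d + 7)*(d - 4*sqrt(2))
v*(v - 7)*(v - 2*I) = v^3 - 7*v^2 - 2*I*v^2 + 14*I*v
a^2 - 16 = (a - 4)*(a + 4)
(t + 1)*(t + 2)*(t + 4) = t^3 + 7*t^2 + 14*t + 8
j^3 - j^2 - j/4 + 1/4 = (j - 1)*(j - 1/2)*(j + 1/2)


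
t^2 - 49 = (t - 7)*(t + 7)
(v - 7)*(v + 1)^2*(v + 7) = v^4 + 2*v^3 - 48*v^2 - 98*v - 49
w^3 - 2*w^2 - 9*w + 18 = (w - 3)*(w - 2)*(w + 3)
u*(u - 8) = u^2 - 8*u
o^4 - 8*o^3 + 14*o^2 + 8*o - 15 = (o - 5)*(o - 3)*(o - 1)*(o + 1)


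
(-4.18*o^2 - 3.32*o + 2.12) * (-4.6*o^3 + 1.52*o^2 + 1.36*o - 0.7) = 19.228*o^5 + 8.9184*o^4 - 20.4832*o^3 + 1.6332*o^2 + 5.2072*o - 1.484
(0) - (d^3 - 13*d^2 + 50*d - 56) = -d^3 + 13*d^2 - 50*d + 56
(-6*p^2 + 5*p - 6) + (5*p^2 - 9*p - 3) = -p^2 - 4*p - 9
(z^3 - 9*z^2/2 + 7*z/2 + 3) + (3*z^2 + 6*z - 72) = z^3 - 3*z^2/2 + 19*z/2 - 69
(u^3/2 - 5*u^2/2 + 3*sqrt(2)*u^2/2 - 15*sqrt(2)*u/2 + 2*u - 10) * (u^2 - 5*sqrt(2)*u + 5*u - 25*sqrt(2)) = u^5/2 - sqrt(2)*u^4 - 51*u^3/2 + 15*sqrt(2)*u^2 + 325*u + 250*sqrt(2)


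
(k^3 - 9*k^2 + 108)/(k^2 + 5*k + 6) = (k^2 - 12*k + 36)/(k + 2)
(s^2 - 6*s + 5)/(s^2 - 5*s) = (s - 1)/s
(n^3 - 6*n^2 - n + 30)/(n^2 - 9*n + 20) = (n^2 - n - 6)/(n - 4)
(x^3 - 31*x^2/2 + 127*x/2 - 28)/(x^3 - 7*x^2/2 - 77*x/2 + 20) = (x - 7)/(x + 5)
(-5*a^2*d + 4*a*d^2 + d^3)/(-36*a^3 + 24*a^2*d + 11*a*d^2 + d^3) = d*(5*a + d)/(36*a^2 + 12*a*d + d^2)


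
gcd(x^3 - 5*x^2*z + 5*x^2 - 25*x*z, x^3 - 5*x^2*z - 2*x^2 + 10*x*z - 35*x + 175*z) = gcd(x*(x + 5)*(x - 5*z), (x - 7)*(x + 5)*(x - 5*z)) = x^2 - 5*x*z + 5*x - 25*z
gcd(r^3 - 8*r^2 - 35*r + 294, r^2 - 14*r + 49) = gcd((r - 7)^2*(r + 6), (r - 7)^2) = r^2 - 14*r + 49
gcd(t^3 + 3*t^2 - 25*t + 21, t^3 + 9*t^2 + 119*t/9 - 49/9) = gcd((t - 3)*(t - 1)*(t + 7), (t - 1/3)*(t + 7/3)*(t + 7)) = t + 7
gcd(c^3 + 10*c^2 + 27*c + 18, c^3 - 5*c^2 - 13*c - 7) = c + 1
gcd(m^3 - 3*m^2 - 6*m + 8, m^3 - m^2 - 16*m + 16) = m^2 - 5*m + 4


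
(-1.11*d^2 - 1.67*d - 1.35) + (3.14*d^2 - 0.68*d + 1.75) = 2.03*d^2 - 2.35*d + 0.4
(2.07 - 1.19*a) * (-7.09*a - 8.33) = 8.4371*a^2 - 4.7636*a - 17.2431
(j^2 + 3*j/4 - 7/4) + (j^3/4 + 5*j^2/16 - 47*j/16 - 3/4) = j^3/4 + 21*j^2/16 - 35*j/16 - 5/2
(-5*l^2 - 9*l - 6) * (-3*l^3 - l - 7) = 15*l^5 + 27*l^4 + 23*l^3 + 44*l^2 + 69*l + 42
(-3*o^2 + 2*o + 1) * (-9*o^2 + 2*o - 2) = 27*o^4 - 24*o^3 + o^2 - 2*o - 2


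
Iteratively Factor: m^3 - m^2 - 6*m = (m + 2)*(m^2 - 3*m) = (m - 3)*(m + 2)*(m)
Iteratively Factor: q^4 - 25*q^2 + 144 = (q + 3)*(q^3 - 3*q^2 - 16*q + 48) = (q + 3)*(q + 4)*(q^2 - 7*q + 12) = (q - 4)*(q + 3)*(q + 4)*(q - 3)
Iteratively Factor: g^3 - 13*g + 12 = (g - 3)*(g^2 + 3*g - 4) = (g - 3)*(g - 1)*(g + 4)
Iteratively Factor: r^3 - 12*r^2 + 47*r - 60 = (r - 5)*(r^2 - 7*r + 12) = (r - 5)*(r - 4)*(r - 3)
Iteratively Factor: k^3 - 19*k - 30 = (k + 2)*(k^2 - 2*k - 15) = (k - 5)*(k + 2)*(k + 3)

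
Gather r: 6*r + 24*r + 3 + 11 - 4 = 30*r + 10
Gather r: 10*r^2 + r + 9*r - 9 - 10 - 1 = 10*r^2 + 10*r - 20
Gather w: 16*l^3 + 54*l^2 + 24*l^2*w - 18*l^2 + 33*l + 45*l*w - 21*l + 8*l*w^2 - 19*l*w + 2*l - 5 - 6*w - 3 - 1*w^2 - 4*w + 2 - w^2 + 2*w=16*l^3 + 36*l^2 + 14*l + w^2*(8*l - 2) + w*(24*l^2 + 26*l - 8) - 6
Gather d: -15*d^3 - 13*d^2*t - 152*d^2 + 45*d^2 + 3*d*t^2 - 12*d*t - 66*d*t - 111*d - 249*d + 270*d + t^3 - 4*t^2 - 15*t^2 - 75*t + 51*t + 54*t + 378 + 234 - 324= -15*d^3 + d^2*(-13*t - 107) + d*(3*t^2 - 78*t - 90) + t^3 - 19*t^2 + 30*t + 288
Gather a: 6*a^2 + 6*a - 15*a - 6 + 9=6*a^2 - 9*a + 3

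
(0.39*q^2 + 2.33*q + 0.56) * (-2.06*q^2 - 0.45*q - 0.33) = -0.8034*q^4 - 4.9753*q^3 - 2.3308*q^2 - 1.0209*q - 0.1848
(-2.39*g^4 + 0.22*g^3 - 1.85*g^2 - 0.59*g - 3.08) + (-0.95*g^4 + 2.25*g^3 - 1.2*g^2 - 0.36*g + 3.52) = -3.34*g^4 + 2.47*g^3 - 3.05*g^2 - 0.95*g + 0.44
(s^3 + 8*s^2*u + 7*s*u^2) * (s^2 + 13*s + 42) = s^5 + 8*s^4*u + 13*s^4 + 7*s^3*u^2 + 104*s^3*u + 42*s^3 + 91*s^2*u^2 + 336*s^2*u + 294*s*u^2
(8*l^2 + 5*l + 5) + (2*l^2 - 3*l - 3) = 10*l^2 + 2*l + 2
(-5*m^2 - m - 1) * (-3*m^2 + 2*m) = 15*m^4 - 7*m^3 + m^2 - 2*m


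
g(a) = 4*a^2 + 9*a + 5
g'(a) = 8*a + 9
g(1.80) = 34.16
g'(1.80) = 23.40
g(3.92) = 101.75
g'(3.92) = 40.36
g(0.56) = 11.29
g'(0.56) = 13.48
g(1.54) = 28.35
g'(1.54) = 21.32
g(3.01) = 68.33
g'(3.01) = 33.08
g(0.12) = 6.14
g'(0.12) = 9.96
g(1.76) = 33.23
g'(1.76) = 23.08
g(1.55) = 28.56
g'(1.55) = 21.40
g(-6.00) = 95.00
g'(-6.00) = -39.00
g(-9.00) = 248.00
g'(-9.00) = -63.00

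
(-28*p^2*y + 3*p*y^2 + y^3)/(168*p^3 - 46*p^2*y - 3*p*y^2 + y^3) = y/(-6*p + y)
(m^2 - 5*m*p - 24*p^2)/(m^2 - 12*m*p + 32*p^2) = (-m - 3*p)/(-m + 4*p)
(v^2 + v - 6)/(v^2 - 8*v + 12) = (v + 3)/(v - 6)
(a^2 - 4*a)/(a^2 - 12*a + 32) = a/(a - 8)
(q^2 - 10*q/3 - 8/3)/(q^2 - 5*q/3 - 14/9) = 3*(q - 4)/(3*q - 7)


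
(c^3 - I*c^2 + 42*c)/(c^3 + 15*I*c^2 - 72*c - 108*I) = c*(c - 7*I)/(c^2 + 9*I*c - 18)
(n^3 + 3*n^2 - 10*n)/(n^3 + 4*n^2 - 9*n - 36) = n*(n^2 + 3*n - 10)/(n^3 + 4*n^2 - 9*n - 36)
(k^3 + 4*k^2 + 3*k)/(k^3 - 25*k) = (k^2 + 4*k + 3)/(k^2 - 25)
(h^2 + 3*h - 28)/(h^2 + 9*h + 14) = (h - 4)/(h + 2)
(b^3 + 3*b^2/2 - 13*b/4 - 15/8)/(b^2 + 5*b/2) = b - 1 - 3/(4*b)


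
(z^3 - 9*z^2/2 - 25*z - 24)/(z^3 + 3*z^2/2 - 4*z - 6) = (z - 8)/(z - 2)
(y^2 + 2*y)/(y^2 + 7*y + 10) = y/(y + 5)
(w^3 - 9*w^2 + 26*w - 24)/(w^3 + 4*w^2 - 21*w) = (w^2 - 6*w + 8)/(w*(w + 7))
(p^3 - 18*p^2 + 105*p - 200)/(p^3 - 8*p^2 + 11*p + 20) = (p^2 - 13*p + 40)/(p^2 - 3*p - 4)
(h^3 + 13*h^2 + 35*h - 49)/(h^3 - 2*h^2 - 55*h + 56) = (h + 7)/(h - 8)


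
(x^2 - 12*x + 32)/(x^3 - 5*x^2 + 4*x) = (x - 8)/(x*(x - 1))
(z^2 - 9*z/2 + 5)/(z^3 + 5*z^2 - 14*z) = (z - 5/2)/(z*(z + 7))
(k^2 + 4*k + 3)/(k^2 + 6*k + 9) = (k + 1)/(k + 3)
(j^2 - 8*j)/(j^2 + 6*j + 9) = j*(j - 8)/(j^2 + 6*j + 9)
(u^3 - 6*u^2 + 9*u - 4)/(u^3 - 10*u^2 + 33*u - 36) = (u^2 - 2*u + 1)/(u^2 - 6*u + 9)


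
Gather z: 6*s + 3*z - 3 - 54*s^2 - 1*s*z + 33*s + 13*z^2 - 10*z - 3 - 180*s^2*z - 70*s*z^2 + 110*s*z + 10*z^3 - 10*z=-54*s^2 + 39*s + 10*z^3 + z^2*(13 - 70*s) + z*(-180*s^2 + 109*s - 17) - 6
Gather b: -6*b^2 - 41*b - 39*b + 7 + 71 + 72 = -6*b^2 - 80*b + 150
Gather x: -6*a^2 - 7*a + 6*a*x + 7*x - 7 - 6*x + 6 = -6*a^2 - 7*a + x*(6*a + 1) - 1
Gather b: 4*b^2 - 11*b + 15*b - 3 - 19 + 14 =4*b^2 + 4*b - 8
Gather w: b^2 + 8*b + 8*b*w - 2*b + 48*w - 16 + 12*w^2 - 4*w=b^2 + 6*b + 12*w^2 + w*(8*b + 44) - 16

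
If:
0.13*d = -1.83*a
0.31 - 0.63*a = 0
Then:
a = 0.49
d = -6.93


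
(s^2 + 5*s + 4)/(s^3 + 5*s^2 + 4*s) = 1/s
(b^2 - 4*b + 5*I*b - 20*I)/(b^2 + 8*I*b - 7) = (b^2 + b*(-4 + 5*I) - 20*I)/(b^2 + 8*I*b - 7)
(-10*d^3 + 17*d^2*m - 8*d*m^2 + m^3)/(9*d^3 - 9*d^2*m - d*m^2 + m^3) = (-10*d^2 + 7*d*m - m^2)/(9*d^2 - m^2)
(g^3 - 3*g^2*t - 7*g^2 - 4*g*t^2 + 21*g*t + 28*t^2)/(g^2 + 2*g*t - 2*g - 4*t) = (g^3 - 3*g^2*t - 7*g^2 - 4*g*t^2 + 21*g*t + 28*t^2)/(g^2 + 2*g*t - 2*g - 4*t)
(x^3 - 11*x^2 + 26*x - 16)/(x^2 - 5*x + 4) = (x^2 - 10*x + 16)/(x - 4)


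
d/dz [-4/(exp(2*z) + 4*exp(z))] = 8*(exp(z) + 2)*exp(-z)/(exp(z) + 4)^2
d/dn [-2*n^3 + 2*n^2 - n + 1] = -6*n^2 + 4*n - 1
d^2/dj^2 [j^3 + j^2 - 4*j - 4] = 6*j + 2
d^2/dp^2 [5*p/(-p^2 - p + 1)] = 10*(-p^3 - 3*p - 1)/(p^6 + 3*p^5 - 5*p^3 + 3*p - 1)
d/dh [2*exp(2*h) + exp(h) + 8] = (4*exp(h) + 1)*exp(h)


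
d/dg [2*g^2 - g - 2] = 4*g - 1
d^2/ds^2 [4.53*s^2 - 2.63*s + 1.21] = 9.06000000000000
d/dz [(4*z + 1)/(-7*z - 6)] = -17/(7*z + 6)^2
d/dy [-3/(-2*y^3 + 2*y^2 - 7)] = 6*y*(2 - 3*y)/(2*y^3 - 2*y^2 + 7)^2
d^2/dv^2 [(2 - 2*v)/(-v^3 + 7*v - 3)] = 4*((v - 1)*(3*v^2 - 7)^2 + (-3*v^2 - 3*v*(v - 1) + 7)*(v^3 - 7*v + 3))/(v^3 - 7*v + 3)^3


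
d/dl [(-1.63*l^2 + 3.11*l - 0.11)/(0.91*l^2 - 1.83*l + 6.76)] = (0.152799999999999*l^2 - 21.8374*l + 20.8223)/(0.8281*l^4 - 3.3306*l^3 + 15.6521*l^2 - 24.7416*l + 45.6976)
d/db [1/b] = -1/b^2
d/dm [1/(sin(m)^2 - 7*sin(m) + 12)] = (7 - 2*sin(m))*cos(m)/(sin(m)^2 - 7*sin(m) + 12)^2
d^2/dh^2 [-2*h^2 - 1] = -4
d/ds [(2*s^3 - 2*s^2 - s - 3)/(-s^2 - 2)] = (-2*s^4 - 13*s^2 + 2*s + 2)/(s^4 + 4*s^2 + 4)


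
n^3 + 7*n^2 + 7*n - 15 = (n - 1)*(n + 3)*(n + 5)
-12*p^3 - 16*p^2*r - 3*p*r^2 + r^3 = (-6*p + r)*(p + r)*(2*p + r)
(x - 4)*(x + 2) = x^2 - 2*x - 8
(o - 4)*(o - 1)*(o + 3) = o^3 - 2*o^2 - 11*o + 12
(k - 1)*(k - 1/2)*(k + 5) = k^3 + 7*k^2/2 - 7*k + 5/2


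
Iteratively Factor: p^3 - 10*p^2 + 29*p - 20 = (p - 4)*(p^2 - 6*p + 5) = (p - 5)*(p - 4)*(p - 1)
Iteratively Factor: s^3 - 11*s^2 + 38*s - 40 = (s - 2)*(s^2 - 9*s + 20) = (s - 5)*(s - 2)*(s - 4)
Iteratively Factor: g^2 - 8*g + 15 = (g - 5)*(g - 3)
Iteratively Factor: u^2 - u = (u - 1)*(u)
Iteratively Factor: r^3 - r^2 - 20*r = (r + 4)*(r^2 - 5*r) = r*(r + 4)*(r - 5)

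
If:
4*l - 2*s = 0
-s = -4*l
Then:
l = 0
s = 0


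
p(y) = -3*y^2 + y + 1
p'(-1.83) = 11.98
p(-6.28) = -123.60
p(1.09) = -1.47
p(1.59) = -4.99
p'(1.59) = -8.54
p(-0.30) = 0.43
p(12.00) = -419.00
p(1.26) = -2.50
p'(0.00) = 1.00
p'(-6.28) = 38.68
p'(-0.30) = 2.80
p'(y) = 1 - 6*y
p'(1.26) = -6.56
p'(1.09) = -5.54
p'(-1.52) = 10.12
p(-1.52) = -7.45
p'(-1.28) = 8.68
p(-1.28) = -5.20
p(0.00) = 1.00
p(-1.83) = -10.88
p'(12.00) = -71.00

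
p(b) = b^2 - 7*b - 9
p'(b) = 2*b - 7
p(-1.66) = 5.38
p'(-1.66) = -10.32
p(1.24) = -16.14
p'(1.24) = -4.52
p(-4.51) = 42.91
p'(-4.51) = -16.02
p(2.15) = -19.43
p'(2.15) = -2.70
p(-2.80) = 18.44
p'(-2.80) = -12.60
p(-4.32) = 39.90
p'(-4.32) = -15.64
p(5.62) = -16.76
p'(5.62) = 4.24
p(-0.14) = -8.00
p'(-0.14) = -7.28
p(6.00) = -15.00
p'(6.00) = 5.00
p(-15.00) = 321.00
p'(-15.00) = -37.00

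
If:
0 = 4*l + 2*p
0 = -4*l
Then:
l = 0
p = 0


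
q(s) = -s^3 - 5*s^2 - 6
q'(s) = -3*s^2 - 10*s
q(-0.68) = -8.00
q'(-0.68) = 5.41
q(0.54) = -7.62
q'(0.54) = -6.27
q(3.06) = -81.47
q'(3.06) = -58.69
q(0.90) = -10.78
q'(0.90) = -11.43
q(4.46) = -194.17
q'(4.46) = -104.27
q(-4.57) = -14.98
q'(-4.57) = -16.95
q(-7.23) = 110.57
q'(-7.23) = -84.52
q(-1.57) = -14.45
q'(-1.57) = 8.31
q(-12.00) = 1002.00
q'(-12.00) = -312.00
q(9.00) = -1140.00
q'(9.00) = -333.00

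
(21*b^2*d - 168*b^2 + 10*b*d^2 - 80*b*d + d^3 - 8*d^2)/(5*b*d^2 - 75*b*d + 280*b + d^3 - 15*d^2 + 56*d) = (21*b^2 + 10*b*d + d^2)/(5*b*d - 35*b + d^2 - 7*d)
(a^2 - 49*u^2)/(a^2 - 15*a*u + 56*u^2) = (-a - 7*u)/(-a + 8*u)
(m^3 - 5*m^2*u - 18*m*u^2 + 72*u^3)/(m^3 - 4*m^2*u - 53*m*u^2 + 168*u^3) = (-m^2 + 2*m*u + 24*u^2)/(-m^2 + m*u + 56*u^2)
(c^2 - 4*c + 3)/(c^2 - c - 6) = (c - 1)/(c + 2)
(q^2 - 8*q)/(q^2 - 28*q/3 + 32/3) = 3*q/(3*q - 4)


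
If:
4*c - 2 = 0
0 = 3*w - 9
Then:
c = 1/2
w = 3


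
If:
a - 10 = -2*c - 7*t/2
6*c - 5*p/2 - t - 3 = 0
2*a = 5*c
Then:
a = 50/9 - 35*t/18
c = 20/9 - 7*t/9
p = 62/15 - 34*t/15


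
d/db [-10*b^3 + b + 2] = 1 - 30*b^2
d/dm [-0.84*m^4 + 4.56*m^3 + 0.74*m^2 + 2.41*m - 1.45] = -3.36*m^3 + 13.68*m^2 + 1.48*m + 2.41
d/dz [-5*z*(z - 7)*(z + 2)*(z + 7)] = -20*z^3 - 30*z^2 + 490*z + 490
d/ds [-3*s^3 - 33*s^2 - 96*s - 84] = -9*s^2 - 66*s - 96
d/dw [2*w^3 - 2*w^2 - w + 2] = 6*w^2 - 4*w - 1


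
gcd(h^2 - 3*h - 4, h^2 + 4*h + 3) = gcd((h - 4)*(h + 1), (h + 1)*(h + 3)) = h + 1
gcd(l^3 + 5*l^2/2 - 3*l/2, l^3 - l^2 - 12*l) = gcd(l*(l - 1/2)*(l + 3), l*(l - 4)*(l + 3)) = l^2 + 3*l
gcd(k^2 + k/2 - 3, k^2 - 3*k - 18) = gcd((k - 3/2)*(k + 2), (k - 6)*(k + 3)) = 1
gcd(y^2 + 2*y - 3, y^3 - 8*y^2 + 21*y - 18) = 1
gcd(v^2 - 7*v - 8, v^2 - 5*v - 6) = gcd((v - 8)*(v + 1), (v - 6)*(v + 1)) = v + 1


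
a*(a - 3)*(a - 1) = a^3 - 4*a^2 + 3*a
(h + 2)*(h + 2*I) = h^2 + 2*h + 2*I*h + 4*I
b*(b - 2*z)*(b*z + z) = b^3*z - 2*b^2*z^2 + b^2*z - 2*b*z^2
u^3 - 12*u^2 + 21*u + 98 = (u - 7)^2*(u + 2)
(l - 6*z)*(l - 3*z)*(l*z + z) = l^3*z - 9*l^2*z^2 + l^2*z + 18*l*z^3 - 9*l*z^2 + 18*z^3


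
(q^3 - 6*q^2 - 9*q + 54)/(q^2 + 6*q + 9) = (q^2 - 9*q + 18)/(q + 3)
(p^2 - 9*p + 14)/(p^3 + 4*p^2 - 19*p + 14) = (p - 7)/(p^2 + 6*p - 7)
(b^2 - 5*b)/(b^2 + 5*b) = (b - 5)/(b + 5)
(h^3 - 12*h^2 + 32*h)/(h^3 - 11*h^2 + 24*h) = (h - 4)/(h - 3)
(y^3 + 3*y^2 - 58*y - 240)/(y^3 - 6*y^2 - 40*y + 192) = (y + 5)/(y - 4)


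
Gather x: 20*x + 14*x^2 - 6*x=14*x^2 + 14*x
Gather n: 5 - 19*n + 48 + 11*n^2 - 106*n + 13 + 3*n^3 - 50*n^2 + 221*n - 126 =3*n^3 - 39*n^2 + 96*n - 60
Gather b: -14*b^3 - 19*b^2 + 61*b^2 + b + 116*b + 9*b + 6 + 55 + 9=-14*b^3 + 42*b^2 + 126*b + 70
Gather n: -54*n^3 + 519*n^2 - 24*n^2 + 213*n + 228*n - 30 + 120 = -54*n^3 + 495*n^2 + 441*n + 90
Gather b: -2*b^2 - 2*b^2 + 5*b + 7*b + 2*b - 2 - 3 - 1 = -4*b^2 + 14*b - 6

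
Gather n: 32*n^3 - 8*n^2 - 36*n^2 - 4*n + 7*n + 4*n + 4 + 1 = 32*n^3 - 44*n^2 + 7*n + 5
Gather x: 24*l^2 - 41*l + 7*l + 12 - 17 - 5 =24*l^2 - 34*l - 10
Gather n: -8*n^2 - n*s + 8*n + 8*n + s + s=-8*n^2 + n*(16 - s) + 2*s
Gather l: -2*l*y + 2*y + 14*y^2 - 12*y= -2*l*y + 14*y^2 - 10*y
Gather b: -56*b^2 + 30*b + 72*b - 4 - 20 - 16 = -56*b^2 + 102*b - 40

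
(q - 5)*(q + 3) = q^2 - 2*q - 15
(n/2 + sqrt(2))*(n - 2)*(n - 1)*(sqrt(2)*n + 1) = sqrt(2)*n^4/2 - 3*sqrt(2)*n^3/2 + 5*n^3/2 - 15*n^2/2 + 2*sqrt(2)*n^2 - 3*sqrt(2)*n + 5*n + 2*sqrt(2)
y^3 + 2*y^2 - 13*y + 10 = (y - 2)*(y - 1)*(y + 5)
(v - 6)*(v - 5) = v^2 - 11*v + 30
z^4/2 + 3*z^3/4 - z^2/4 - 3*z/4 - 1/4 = (z/2 + 1/2)*(z - 1)*(z + 1/2)*(z + 1)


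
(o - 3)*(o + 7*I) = o^2 - 3*o + 7*I*o - 21*I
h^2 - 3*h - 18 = (h - 6)*(h + 3)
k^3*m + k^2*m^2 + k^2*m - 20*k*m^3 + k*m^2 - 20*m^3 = (k - 4*m)*(k + 5*m)*(k*m + m)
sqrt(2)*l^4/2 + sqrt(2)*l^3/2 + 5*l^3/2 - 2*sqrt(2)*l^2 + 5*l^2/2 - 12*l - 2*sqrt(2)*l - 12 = (l - 3*sqrt(2)/2)*(l + 2*sqrt(2))^2*(sqrt(2)*l/2 + sqrt(2)/2)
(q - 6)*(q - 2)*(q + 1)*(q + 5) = q^4 - 2*q^3 - 31*q^2 + 32*q + 60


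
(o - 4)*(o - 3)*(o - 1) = o^3 - 8*o^2 + 19*o - 12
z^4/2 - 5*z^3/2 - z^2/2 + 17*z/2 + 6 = (z/2 + 1/2)*(z - 4)*(z - 3)*(z + 1)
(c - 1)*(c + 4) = c^2 + 3*c - 4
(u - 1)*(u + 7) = u^2 + 6*u - 7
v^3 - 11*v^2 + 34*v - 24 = (v - 6)*(v - 4)*(v - 1)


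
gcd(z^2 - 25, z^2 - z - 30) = z + 5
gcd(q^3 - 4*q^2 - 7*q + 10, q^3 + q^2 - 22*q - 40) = q^2 - 3*q - 10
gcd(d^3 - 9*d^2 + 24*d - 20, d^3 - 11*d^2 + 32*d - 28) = d^2 - 4*d + 4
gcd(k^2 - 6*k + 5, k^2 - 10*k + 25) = k - 5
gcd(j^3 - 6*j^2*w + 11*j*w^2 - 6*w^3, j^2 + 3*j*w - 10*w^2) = -j + 2*w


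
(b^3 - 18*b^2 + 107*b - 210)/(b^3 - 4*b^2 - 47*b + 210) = (b - 7)/(b + 7)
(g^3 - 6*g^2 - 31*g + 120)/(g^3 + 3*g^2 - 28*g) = (g^3 - 6*g^2 - 31*g + 120)/(g*(g^2 + 3*g - 28))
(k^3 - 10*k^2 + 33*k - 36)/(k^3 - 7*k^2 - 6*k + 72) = (k^2 - 6*k + 9)/(k^2 - 3*k - 18)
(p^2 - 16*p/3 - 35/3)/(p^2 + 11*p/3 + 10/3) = (p - 7)/(p + 2)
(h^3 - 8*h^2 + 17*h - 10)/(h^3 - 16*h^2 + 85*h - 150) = (h^2 - 3*h + 2)/(h^2 - 11*h + 30)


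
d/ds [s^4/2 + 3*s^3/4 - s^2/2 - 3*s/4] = 2*s^3 + 9*s^2/4 - s - 3/4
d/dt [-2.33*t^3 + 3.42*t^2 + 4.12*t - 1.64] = -6.99*t^2 + 6.84*t + 4.12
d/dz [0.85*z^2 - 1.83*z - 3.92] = 1.7*z - 1.83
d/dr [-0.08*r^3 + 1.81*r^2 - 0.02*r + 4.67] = -0.24*r^2 + 3.62*r - 0.02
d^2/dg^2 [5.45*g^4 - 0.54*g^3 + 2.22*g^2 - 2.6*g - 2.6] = 65.4*g^2 - 3.24*g + 4.44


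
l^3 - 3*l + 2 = (l - 1)^2*(l + 2)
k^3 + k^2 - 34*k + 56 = (k - 4)*(k - 2)*(k + 7)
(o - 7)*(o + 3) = o^2 - 4*o - 21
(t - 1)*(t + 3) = t^2 + 2*t - 3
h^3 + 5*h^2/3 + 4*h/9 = h*(h + 1/3)*(h + 4/3)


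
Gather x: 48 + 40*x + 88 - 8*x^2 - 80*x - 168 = -8*x^2 - 40*x - 32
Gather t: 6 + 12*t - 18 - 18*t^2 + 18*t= -18*t^2 + 30*t - 12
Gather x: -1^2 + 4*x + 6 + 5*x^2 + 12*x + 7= 5*x^2 + 16*x + 12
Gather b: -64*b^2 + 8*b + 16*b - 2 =-64*b^2 + 24*b - 2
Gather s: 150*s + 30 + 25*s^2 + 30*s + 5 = 25*s^2 + 180*s + 35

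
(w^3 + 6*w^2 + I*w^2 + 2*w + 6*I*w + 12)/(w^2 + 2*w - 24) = (w^2 + I*w + 2)/(w - 4)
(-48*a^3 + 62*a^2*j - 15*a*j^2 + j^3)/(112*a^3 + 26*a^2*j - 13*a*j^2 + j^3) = (-6*a^2 + 7*a*j - j^2)/(14*a^2 + 5*a*j - j^2)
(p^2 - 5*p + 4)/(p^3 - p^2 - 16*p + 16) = 1/(p + 4)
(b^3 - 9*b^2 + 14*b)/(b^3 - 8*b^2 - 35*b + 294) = b*(b - 2)/(b^2 - b - 42)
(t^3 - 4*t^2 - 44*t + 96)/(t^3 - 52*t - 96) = (t - 2)/(t + 2)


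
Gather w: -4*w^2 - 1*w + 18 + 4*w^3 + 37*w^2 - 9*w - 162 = 4*w^3 + 33*w^2 - 10*w - 144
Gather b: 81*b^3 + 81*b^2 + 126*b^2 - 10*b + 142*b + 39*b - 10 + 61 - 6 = 81*b^3 + 207*b^2 + 171*b + 45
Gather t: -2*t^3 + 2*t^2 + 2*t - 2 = -2*t^3 + 2*t^2 + 2*t - 2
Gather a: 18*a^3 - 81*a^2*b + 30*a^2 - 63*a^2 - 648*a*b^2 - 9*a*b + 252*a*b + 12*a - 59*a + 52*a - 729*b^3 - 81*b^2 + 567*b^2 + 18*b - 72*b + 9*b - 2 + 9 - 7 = 18*a^3 + a^2*(-81*b - 33) + a*(-648*b^2 + 243*b + 5) - 729*b^3 + 486*b^2 - 45*b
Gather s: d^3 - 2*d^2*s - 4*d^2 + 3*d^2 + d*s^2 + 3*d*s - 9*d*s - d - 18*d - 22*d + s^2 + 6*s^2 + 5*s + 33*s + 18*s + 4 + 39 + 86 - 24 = d^3 - d^2 - 41*d + s^2*(d + 7) + s*(-2*d^2 - 6*d + 56) + 105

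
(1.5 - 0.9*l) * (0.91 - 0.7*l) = 0.63*l^2 - 1.869*l + 1.365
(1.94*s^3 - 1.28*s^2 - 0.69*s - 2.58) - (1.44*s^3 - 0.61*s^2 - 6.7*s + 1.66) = 0.5*s^3 - 0.67*s^2 + 6.01*s - 4.24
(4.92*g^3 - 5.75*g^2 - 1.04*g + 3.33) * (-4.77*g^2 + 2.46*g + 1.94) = -23.4684*g^5 + 39.5307*g^4 + 0.360600000000001*g^3 - 29.5975*g^2 + 6.1742*g + 6.4602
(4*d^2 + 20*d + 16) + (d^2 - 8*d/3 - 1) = 5*d^2 + 52*d/3 + 15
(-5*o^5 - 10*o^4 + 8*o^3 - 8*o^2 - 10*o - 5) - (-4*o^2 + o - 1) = -5*o^5 - 10*o^4 + 8*o^3 - 4*o^2 - 11*o - 4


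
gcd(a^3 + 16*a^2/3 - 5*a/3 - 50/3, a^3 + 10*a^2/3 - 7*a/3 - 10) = a^2 + a/3 - 10/3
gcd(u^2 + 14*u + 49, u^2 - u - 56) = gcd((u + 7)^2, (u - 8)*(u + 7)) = u + 7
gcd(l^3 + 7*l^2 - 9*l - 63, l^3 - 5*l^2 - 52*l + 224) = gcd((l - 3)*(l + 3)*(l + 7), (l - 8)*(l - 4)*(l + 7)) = l + 7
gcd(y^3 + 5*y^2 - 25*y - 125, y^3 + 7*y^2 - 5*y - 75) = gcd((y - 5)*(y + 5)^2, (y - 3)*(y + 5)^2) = y^2 + 10*y + 25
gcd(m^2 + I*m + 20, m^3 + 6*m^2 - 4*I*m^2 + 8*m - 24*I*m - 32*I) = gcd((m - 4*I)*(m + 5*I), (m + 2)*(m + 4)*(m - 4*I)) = m - 4*I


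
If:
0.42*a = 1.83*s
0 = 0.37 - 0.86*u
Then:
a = 4.35714285714286*s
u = 0.43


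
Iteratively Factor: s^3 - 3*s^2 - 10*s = (s)*(s^2 - 3*s - 10) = s*(s - 5)*(s + 2)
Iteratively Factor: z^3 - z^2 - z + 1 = (z - 1)*(z^2 - 1) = (z - 1)^2*(z + 1)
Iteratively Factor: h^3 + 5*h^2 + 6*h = (h + 2)*(h^2 + 3*h) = h*(h + 2)*(h + 3)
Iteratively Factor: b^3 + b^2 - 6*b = (b)*(b^2 + b - 6) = b*(b - 2)*(b + 3)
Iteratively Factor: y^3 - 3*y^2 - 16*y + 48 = (y + 4)*(y^2 - 7*y + 12) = (y - 4)*(y + 4)*(y - 3)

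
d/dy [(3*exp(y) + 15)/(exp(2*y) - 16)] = 3*(-2*(exp(y) + 5)*exp(y) + exp(2*y) - 16)*exp(y)/(exp(2*y) - 16)^2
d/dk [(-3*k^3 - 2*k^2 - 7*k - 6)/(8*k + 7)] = (-48*k^3 - 79*k^2 - 28*k - 1)/(64*k^2 + 112*k + 49)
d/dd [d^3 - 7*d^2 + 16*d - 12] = 3*d^2 - 14*d + 16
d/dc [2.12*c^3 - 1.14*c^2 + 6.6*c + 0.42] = 6.36*c^2 - 2.28*c + 6.6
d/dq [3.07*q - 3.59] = 3.07000000000000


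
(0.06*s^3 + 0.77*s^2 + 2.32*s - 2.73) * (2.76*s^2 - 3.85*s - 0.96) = 0.1656*s^5 + 1.8942*s^4 + 3.3811*s^3 - 17.206*s^2 + 8.2833*s + 2.6208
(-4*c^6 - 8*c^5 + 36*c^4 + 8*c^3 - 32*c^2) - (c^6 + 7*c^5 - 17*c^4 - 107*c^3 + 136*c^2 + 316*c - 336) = -5*c^6 - 15*c^5 + 53*c^4 + 115*c^3 - 168*c^2 - 316*c + 336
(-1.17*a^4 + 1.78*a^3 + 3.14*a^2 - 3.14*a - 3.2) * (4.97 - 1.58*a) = 1.8486*a^5 - 8.6273*a^4 + 3.8854*a^3 + 20.567*a^2 - 10.5498*a - 15.904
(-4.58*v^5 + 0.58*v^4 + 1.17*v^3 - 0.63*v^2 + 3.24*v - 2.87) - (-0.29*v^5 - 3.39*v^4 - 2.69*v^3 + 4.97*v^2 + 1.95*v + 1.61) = -4.29*v^5 + 3.97*v^4 + 3.86*v^3 - 5.6*v^2 + 1.29*v - 4.48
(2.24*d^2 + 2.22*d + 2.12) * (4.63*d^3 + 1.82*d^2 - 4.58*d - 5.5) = 10.3712*d^5 + 14.3554*d^4 + 3.5968*d^3 - 18.6292*d^2 - 21.9196*d - 11.66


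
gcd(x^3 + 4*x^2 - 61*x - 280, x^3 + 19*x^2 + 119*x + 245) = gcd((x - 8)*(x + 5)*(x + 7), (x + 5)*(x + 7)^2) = x^2 + 12*x + 35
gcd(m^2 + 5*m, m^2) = m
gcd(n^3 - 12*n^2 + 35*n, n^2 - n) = n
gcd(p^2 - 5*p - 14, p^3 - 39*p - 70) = p^2 - 5*p - 14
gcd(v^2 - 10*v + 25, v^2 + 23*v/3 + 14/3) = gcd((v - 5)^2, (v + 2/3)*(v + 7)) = 1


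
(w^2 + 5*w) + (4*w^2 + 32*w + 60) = 5*w^2 + 37*w + 60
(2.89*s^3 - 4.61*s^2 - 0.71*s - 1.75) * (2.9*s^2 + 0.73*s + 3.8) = 8.381*s^5 - 11.2593*s^4 + 5.5577*s^3 - 23.1113*s^2 - 3.9755*s - 6.65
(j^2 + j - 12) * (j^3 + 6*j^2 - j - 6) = j^5 + 7*j^4 - 7*j^3 - 79*j^2 + 6*j + 72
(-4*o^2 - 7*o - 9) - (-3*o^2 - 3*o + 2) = -o^2 - 4*o - 11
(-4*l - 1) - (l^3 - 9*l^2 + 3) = -l^3 + 9*l^2 - 4*l - 4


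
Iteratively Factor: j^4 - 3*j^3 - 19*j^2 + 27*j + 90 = (j - 3)*(j^3 - 19*j - 30) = (j - 5)*(j - 3)*(j^2 + 5*j + 6) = (j - 5)*(j - 3)*(j + 2)*(j + 3)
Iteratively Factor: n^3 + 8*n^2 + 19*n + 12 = (n + 3)*(n^2 + 5*n + 4) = (n + 3)*(n + 4)*(n + 1)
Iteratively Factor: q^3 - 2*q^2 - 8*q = (q + 2)*(q^2 - 4*q) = (q - 4)*(q + 2)*(q)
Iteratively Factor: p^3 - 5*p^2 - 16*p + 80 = (p - 5)*(p^2 - 16) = (p - 5)*(p + 4)*(p - 4)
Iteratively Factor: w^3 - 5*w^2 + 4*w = (w)*(w^2 - 5*w + 4) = w*(w - 4)*(w - 1)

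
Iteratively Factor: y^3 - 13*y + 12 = (y + 4)*(y^2 - 4*y + 3) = (y - 3)*(y + 4)*(y - 1)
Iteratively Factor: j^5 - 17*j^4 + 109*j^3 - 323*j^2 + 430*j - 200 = (j - 2)*(j^4 - 15*j^3 + 79*j^2 - 165*j + 100) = (j - 4)*(j - 2)*(j^3 - 11*j^2 + 35*j - 25) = (j - 5)*(j - 4)*(j - 2)*(j^2 - 6*j + 5) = (j - 5)^2*(j - 4)*(j - 2)*(j - 1)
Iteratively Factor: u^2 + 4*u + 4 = (u + 2)*(u + 2)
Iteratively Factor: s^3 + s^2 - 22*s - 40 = (s - 5)*(s^2 + 6*s + 8) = (s - 5)*(s + 4)*(s + 2)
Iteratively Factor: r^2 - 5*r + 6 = (r - 3)*(r - 2)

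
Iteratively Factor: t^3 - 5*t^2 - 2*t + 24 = (t - 3)*(t^2 - 2*t - 8) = (t - 4)*(t - 3)*(t + 2)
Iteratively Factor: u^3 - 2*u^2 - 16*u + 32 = (u + 4)*(u^2 - 6*u + 8) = (u - 4)*(u + 4)*(u - 2)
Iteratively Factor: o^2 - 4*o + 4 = (o - 2)*(o - 2)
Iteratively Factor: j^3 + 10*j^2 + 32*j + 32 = (j + 4)*(j^2 + 6*j + 8) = (j + 4)^2*(j + 2)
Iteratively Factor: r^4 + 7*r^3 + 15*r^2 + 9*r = (r + 1)*(r^3 + 6*r^2 + 9*r) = (r + 1)*(r + 3)*(r^2 + 3*r) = (r + 1)*(r + 3)^2*(r)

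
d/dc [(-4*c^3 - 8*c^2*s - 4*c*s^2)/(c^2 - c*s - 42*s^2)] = 4*(c*(2*c - s)*(c^2 + 2*c*s + s^2) + (-c^2 + c*s + 42*s^2)*(3*c^2 + 4*c*s + s^2))/(-c^2 + c*s + 42*s^2)^2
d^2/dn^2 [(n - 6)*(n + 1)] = 2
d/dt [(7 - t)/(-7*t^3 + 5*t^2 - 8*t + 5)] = (7*t^3 - 5*t^2 + 8*t - (t - 7)*(21*t^2 - 10*t + 8) - 5)/(7*t^3 - 5*t^2 + 8*t - 5)^2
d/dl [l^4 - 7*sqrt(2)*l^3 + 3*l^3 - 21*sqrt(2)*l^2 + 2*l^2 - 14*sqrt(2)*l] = 4*l^3 - 21*sqrt(2)*l^2 + 9*l^2 - 42*sqrt(2)*l + 4*l - 14*sqrt(2)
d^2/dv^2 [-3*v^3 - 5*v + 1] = -18*v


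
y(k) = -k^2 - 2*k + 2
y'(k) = -2*k - 2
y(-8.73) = -56.75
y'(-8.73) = 15.46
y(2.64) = -10.25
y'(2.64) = -7.28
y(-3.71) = -4.34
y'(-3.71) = 5.42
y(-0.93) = 3.00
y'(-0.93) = -0.14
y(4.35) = -25.62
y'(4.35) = -10.70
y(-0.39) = 2.63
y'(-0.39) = -1.22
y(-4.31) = -7.96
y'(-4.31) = 6.62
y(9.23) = -101.65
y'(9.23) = -20.46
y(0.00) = 2.00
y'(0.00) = -2.00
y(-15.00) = -193.00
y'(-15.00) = 28.00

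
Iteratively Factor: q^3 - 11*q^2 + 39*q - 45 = (q - 3)*(q^2 - 8*q + 15) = (q - 3)^2*(q - 5)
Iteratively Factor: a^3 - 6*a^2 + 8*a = (a)*(a^2 - 6*a + 8) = a*(a - 2)*(a - 4)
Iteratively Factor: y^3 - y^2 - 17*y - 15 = (y - 5)*(y^2 + 4*y + 3) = (y - 5)*(y + 1)*(y + 3)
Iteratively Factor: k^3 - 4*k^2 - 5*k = (k)*(k^2 - 4*k - 5) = k*(k - 5)*(k + 1)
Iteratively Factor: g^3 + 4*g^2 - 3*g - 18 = (g + 3)*(g^2 + g - 6) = (g - 2)*(g + 3)*(g + 3)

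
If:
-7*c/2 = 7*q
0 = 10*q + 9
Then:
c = 9/5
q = -9/10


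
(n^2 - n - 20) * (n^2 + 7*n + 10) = n^4 + 6*n^3 - 17*n^2 - 150*n - 200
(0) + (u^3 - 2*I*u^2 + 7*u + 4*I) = u^3 - 2*I*u^2 + 7*u + 4*I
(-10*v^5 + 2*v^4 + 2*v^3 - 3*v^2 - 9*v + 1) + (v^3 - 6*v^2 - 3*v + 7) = -10*v^5 + 2*v^4 + 3*v^3 - 9*v^2 - 12*v + 8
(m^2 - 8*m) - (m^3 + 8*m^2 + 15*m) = -m^3 - 7*m^2 - 23*m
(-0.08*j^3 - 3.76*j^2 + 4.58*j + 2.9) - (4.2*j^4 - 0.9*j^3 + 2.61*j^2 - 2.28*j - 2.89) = -4.2*j^4 + 0.82*j^3 - 6.37*j^2 + 6.86*j + 5.79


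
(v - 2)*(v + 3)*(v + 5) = v^3 + 6*v^2 - v - 30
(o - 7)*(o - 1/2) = o^2 - 15*o/2 + 7/2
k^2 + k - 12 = (k - 3)*(k + 4)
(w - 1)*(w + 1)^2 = w^3 + w^2 - w - 1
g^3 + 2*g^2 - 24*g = g*(g - 4)*(g + 6)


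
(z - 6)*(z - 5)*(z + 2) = z^3 - 9*z^2 + 8*z + 60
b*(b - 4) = b^2 - 4*b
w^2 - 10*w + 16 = (w - 8)*(w - 2)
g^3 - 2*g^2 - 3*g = g*(g - 3)*(g + 1)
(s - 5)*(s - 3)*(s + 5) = s^3 - 3*s^2 - 25*s + 75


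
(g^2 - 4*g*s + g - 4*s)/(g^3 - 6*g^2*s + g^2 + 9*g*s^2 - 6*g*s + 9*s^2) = (g - 4*s)/(g^2 - 6*g*s + 9*s^2)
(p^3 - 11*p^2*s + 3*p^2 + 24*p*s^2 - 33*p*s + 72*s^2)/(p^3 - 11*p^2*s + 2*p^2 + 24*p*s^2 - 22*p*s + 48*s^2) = (p + 3)/(p + 2)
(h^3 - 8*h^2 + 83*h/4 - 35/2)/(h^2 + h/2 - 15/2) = (h^2 - 11*h/2 + 7)/(h + 3)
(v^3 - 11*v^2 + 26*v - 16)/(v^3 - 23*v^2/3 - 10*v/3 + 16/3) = 3*(v^2 - 3*v + 2)/(3*v^2 + v - 2)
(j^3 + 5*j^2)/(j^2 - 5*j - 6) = j^2*(j + 5)/(j^2 - 5*j - 6)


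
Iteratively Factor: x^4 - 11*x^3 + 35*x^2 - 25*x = (x - 5)*(x^3 - 6*x^2 + 5*x) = (x - 5)*(x - 1)*(x^2 - 5*x) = (x - 5)^2*(x - 1)*(x)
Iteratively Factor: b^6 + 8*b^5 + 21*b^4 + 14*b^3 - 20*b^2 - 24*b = (b - 1)*(b^5 + 9*b^4 + 30*b^3 + 44*b^2 + 24*b) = (b - 1)*(b + 2)*(b^4 + 7*b^3 + 16*b^2 + 12*b) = b*(b - 1)*(b + 2)*(b^3 + 7*b^2 + 16*b + 12) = b*(b - 1)*(b + 2)^2*(b^2 + 5*b + 6) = b*(b - 1)*(b + 2)^3*(b + 3)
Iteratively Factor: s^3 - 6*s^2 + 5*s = (s)*(s^2 - 6*s + 5) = s*(s - 1)*(s - 5)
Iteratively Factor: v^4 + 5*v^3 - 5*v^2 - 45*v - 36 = (v + 4)*(v^3 + v^2 - 9*v - 9) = (v + 1)*(v + 4)*(v^2 - 9) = (v - 3)*(v + 1)*(v + 4)*(v + 3)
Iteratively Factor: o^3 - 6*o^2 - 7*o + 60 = (o - 4)*(o^2 - 2*o - 15) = (o - 4)*(o + 3)*(o - 5)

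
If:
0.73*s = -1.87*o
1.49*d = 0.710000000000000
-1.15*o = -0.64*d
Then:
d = 0.48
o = 0.27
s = -0.68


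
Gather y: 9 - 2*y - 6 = 3 - 2*y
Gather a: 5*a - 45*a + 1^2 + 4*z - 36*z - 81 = -40*a - 32*z - 80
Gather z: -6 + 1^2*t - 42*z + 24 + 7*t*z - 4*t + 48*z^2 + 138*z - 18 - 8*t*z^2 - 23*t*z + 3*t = z^2*(48 - 8*t) + z*(96 - 16*t)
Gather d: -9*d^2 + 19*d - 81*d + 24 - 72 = -9*d^2 - 62*d - 48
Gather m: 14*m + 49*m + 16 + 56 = 63*m + 72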